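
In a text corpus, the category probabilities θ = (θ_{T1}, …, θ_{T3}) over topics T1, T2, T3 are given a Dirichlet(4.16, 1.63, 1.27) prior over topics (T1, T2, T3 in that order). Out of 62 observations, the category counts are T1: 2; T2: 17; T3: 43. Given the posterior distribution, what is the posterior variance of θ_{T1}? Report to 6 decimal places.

0.001160

The Dirichlet prior is conjugate to the Multinomial likelihood: each posterior αⱼ = prior αⱼ + observed count nⱼ.
Posterior concentration: (6.16, 18.63, 44.27), total = 69.06.
Var[θ_j] = α_j(Σα−α_j)/((Σα)²(Σα+1)) = 6.16·62.90/(69.06²·70.06) = 0.001160.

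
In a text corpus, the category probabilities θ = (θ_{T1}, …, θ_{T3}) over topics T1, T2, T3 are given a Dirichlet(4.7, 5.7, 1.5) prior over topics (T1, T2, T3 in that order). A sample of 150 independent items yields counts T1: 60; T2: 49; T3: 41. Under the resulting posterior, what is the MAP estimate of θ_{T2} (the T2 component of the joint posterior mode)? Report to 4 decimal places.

0.3379

The Dirichlet prior is conjugate to the Multinomial likelihood: each posterior αⱼ = prior αⱼ + observed count nⱼ.
Posterior concentration: (64.7, 54.7, 42.5), total = 161.9.
Joint mode component: (α_{T2}−1)/(Σα−K) = 53.7/158.9 = 0.3379.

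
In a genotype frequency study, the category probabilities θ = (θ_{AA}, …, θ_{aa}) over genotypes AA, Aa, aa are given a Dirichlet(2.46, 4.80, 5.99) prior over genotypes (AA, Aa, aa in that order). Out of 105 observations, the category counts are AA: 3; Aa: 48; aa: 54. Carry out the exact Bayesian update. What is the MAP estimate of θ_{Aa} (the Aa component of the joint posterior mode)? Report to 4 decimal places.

The Dirichlet prior is conjugate to the Multinomial likelihood: each posterior αⱼ = prior αⱼ + observed count nⱼ.
Posterior concentration: (5.46, 52.80, 59.99), total = 118.25.
Joint mode component: (α_{Aa}−1)/(Σα−K) = 51.80/115.25 = 0.4495.

0.4495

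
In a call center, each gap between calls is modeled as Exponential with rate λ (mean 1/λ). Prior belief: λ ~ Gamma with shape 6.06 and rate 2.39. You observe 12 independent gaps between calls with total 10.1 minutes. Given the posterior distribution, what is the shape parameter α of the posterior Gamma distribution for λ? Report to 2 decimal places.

With a Gamma(shape α, rate β) prior on the exponential rate λ, the posterior after n observations with total T = Σxᵢ is Gamma(α+n, β+T).
Posterior: Gamma(6.06+12, 2.39+10.1) = Gamma(18.06, 12.49).
Posterior α = 18.06.

18.06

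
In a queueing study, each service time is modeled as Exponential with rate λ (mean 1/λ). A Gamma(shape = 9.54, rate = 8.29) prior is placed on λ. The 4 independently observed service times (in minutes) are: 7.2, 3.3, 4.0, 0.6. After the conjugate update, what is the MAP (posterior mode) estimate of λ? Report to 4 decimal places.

0.5361

With a Gamma(shape α, rate β) prior on the exponential rate λ, the posterior after n observations with total T = Σxᵢ is Gamma(α+n, β+T).
Sum of observations T = 15.1 minutes; n = 4.
Posterior: Gamma(9.54+4, 8.29+15.1) = Gamma(13.54, 23.39).
Mode = (α−1)/β = 0.5361.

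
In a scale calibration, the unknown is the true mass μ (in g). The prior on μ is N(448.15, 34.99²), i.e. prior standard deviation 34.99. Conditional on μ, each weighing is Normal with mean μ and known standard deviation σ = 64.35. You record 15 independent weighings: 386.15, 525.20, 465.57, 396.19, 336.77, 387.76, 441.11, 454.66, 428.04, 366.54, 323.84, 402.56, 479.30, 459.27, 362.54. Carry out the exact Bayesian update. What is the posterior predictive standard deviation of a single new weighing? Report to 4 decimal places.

For Normal data with known variance σ², a Normal(μ₀, σ₀²) prior on μ is conjugate. Posterior precision = 1/σ₀² + n/σ²; posterior mean is the precision-weighted average of μ₀ and x̄.
σ₀² = 34.99² = 1224.3001, σ² = 64.35² = 4140.9225; σ² + n·σ₀² = 4140.9225 + 15·1224.3001 = 22505.424.
Posterior precision = 1/σ₀² + n/σ² = 1/1224.3001 + 15/4140.9225 = (σ² + n·σ₀²)/(σ₀²σ²) = 22505.424/(1224.3001·4140.9225); posterior variance σₙ² = σ₀²σ²/(σ² + n·σ₀²) = 1224.3001·4140.9225/22505.424 = 225.267110.
Predictive variance for one new observation = σₙ² + σ² = 1224.3001·4140.9225/22505.424 + 4140.9225 = σ²·(σ₀² + 22505.424)/22505.424 = 4140.9225·23729.7241/22505.424 = 4366.189610; SD = √(4140.9225·23729.7241/22505.424) = 66.0771.

66.0771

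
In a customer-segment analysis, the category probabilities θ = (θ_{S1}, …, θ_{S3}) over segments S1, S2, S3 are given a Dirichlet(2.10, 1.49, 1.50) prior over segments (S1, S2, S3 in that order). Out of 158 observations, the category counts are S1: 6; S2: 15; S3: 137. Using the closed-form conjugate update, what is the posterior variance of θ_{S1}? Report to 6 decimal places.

0.000288

The Dirichlet prior is conjugate to the Multinomial likelihood: each posterior αⱼ = prior αⱼ + observed count nⱼ.
Posterior concentration: (8.10, 16.49, 138.50), total = 163.09.
Var[θ_j] = α_j(Σα−α_j)/((Σα)²(Σα+1)) = 8.10·154.99/(163.09²·164.09) = 0.000288.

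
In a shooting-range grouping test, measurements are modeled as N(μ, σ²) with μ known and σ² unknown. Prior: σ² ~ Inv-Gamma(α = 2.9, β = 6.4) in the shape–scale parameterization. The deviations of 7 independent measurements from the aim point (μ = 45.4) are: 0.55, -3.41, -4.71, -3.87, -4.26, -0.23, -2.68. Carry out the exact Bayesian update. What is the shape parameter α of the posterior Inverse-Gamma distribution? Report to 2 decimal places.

With known mean μ and an Inverse-Gamma(α, β) prior on σ², the Normal likelihood is conjugate: posterior is Inv-Gamma(α + n/2, β + Σ(xᵢ−μ)²/2).
Σ(xᵢ−μ)² = (0.55)² + (-3.41)² + (-4.71)² + (-3.87)² + (-4.26)² + (-0.23)² + (-2.68)² = 74.4745.
Posterior: Inv-Gamma(2.9 + 7/2, 6.4 + 74.4745/2) = Inv-Gamma(6.40, 43.63725).
Posterior α = 6.40.

6.40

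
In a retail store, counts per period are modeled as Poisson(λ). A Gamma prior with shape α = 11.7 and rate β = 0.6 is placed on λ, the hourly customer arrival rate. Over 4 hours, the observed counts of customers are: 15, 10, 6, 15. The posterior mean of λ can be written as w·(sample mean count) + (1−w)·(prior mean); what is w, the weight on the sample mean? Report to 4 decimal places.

With a Gamma(shape α, rate β) prior, the Poisson likelihood is conjugate: the posterior is Gamma(α + ΣXᵢ, β + n).
Posterior mean = (α₀+S)/(β₀+n) = [n/(β₀+n)]·(S/n) + [β₀/(β₀+n)]·(α₀/β₀), so only n and β₀ enter the weight.
Weight on data w = n/(β₀+n) = 4/(0.6+4) = 4/4.6 = 0.8696.

0.8696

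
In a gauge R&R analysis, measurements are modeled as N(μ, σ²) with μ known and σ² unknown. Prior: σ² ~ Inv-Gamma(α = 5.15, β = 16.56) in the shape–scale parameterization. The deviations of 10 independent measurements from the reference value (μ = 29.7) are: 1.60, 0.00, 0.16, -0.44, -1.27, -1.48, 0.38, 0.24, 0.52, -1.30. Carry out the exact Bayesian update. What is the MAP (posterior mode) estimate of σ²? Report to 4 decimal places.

1.8773

With known mean μ and an Inverse-Gamma(α, β) prior on σ², the Normal likelihood is conjugate: posterior is Inv-Gamma(α + n/2, β + Σ(xᵢ−μ)²/2).
Σ(xᵢ−μ)² = (1.60)² + (0.00)² + (0.16)² + (-0.44)² + (-1.27)² + (-1.48)² + (0.38)² + (0.24)² + (0.52)² + (-1.30)² = 8.7449.
Posterior: Inv-Gamma(5.15 + 10/2, 16.56 + 8.7449/2) = Inv-Gamma(10.15, 20.93245).
Mode = β/(α+1) = 20.93245/11.15 = 1.8773.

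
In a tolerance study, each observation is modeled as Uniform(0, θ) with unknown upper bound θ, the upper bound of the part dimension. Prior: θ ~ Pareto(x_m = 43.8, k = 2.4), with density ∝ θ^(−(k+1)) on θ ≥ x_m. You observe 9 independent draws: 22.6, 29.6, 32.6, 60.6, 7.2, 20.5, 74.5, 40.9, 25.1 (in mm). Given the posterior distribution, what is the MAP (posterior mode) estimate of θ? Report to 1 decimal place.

A Pareto(scale x_m, shape k) prior on the upper bound θ of Uniform(0, θ) is conjugate: posterior is Pareto(max(x_m, max xᵢ), k + n).
Sample maximum = 74.5; prior scale x_m = 43.8 → posterior scale = max = 74.5.
Posterior shape = 2.4 + 9 = 11.4.
The Pareto density is decreasing on [x_m, ∞), so the mode is x_m = 74.5.

74.5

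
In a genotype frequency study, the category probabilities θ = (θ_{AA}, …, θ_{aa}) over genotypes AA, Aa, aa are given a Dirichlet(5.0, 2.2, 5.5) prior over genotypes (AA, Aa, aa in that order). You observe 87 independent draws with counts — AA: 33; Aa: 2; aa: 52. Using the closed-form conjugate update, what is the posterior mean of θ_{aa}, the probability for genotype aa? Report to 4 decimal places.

The Dirichlet prior is conjugate to the Multinomial likelihood: each posterior αⱼ = prior αⱼ + observed count nⱼ.
Posterior concentration: (38.0, 4.2, 57.5), total = 99.7.
E[θ_{aa}|data] = α_{aa}/Σα = 57.5/99.7 = 0.5767.

0.5767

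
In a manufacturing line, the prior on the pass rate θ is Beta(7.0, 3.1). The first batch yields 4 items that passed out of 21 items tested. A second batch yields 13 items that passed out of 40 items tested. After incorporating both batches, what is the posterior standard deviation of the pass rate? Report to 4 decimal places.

The Beta prior is conjugate to a Binomial/Bernoulli likelihood; the update adds successes to α and failures to β.
After batch 1: Beta(7.0+4, 3.1+17) = Beta(11.0, 20.1).
After batch 2: Beta(11.0+13, 20.1+27) = Beta(24.0, 47.1).
Var = αβ/((α+β)²(α+β+1)) = 24.0·47.1/(71.1²·72.1) = 0.00310140; SD = √0.00310140 = 0.0557.

0.0557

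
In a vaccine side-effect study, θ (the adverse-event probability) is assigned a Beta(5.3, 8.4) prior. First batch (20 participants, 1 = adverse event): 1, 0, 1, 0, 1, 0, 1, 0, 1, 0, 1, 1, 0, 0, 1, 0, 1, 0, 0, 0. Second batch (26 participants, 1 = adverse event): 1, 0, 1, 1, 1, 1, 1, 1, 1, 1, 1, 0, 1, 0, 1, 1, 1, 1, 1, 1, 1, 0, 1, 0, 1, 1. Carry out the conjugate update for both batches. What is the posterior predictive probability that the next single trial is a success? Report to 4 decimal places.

The Beta prior is conjugate to a Binomial/Bernoulli likelihood; the update adds successes to α and failures to β.
After batch 1: Beta(5.3+9, 8.4+11) = Beta(14.3, 19.4).
After batch 2: Beta(14.3+21, 19.4+5) = Beta(35.3, 24.4).
For a single future Bernoulli trial, P(success | data) = α/(α+β) = 0.5913.

0.5913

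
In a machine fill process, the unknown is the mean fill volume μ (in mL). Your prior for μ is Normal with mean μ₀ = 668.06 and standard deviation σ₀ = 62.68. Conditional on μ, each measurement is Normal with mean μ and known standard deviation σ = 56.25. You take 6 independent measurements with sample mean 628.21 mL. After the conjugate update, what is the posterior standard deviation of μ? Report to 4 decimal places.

For Normal data with known variance σ², a Normal(μ₀, σ₀²) prior on μ is conjugate. Posterior precision = 1/σ₀² + n/σ²; posterior mean is the precision-weighted average of μ₀ and x̄.
σ₀² = 62.68² = 3928.7824, σ² = 56.25² = 3164.0625; σ² + n·σ₀² = 3164.0625 + 6·3928.7824 = 26736.7569.
Posterior precision = 1/σ₀² + n/σ² = 1/3928.7824 + 6/3164.0625 = (σ² + n·σ₀²)/(σ₀²σ²) = 26736.7569/(3928.7824·3164.0625); posterior variance σₙ² = σ₀²σ²/(σ² + n·σ₀²) = 3928.7824·3164.0625/26736.7569 = 464.937206.
Posterior SD = √σₙ² = √(3928.7824·3164.0625/26736.7569) = 21.5624.

21.5624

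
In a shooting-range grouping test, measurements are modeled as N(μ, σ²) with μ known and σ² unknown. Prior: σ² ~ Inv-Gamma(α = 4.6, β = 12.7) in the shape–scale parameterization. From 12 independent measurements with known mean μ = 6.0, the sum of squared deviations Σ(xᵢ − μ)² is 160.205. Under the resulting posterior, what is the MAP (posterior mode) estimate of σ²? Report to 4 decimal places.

8.0002

With known mean μ and an Inverse-Gamma(α, β) prior on σ², the Normal likelihood is conjugate: posterior is Inv-Gamma(α + n/2, β + Σ(xᵢ−μ)²/2).
Posterior: Inv-Gamma(4.6 + 12/2, 12.7 + 160.205/2) = Inv-Gamma(10.60, 92.8025).
Mode = β/(α+1) = 92.8025/11.60 = 8.0002.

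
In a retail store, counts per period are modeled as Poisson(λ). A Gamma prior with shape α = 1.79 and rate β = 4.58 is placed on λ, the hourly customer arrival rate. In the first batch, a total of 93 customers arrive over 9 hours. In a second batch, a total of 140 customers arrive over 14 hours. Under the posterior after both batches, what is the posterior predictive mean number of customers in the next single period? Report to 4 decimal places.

8.5131

With a Gamma(shape α, rate β) prior, the Poisson likelihood is conjugate: the posterior is Gamma(α + ΣXᵢ, β + n).
After batch 1: Gamma(α+S, β+n) = Gamma(1.79+93, 4.58+9) = Gamma(94.79, 13.58).
After batch 2: Gamma(α+S, β+n) = Gamma(94.79+140, 13.58+14) = Gamma(234.79, 27.58).
The predictive distribution for one future period is NegBinom with mean α/β = 8.5131.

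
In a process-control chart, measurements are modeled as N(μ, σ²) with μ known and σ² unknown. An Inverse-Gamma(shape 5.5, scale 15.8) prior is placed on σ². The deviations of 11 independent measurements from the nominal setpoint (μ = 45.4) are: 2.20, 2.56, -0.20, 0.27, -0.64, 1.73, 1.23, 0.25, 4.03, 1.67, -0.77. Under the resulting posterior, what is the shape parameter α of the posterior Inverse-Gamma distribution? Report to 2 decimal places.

11.00

With known mean μ and an Inverse-Gamma(α, β) prior on σ², the Normal likelihood is conjugate: posterior is Inv-Gamma(α + n/2, β + Σ(xᵢ−μ)²/2).
Σ(xᵢ−μ)² = (2.20)² + (2.56)² + (-0.20)² + (0.27)² + (-0.64)² + (1.73)² + (1.23)² + (0.25)² + (4.03)² + (1.67)² + (-0.77)² = 36.1071.
Posterior: Inv-Gamma(5.5 + 11/2, 15.8 + 36.1071/2) = Inv-Gamma(11.00, 33.85355).
Posterior α = 11.00.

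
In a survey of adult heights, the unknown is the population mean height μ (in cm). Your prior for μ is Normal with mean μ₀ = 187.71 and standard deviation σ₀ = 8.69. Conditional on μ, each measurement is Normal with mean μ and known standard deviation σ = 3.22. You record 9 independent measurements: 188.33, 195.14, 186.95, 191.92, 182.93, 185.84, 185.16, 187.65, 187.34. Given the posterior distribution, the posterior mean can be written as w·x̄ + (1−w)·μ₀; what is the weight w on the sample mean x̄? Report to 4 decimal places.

0.9850

For Normal data with known variance σ², a Normal(μ₀, σ₀²) prior on μ is conjugate. Posterior precision = 1/σ₀² + n/σ²; posterior mean is the precision-weighted average of μ₀ and x̄.
σ₀² = 8.69² = 75.5161, σ² = 3.22² = 10.3684. Prior precision 1/σ₀² = 1/75.5161; data precision n/σ² = 9/10.3684.
w = (n/σ²)/(1/σ₀² + n/σ²) = n·σ₀²/(σ² + n·σ₀²) = 9·75.5161/(10.3684 + 9·75.5161) = 679.6449/690.0133 = 0.9850.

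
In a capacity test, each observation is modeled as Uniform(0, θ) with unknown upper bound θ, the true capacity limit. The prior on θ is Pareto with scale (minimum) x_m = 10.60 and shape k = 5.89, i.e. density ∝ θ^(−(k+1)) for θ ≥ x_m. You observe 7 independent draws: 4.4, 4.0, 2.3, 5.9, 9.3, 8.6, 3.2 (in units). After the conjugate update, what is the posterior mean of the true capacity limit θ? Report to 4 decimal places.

11.4915

A Pareto(scale x_m, shape k) prior on the upper bound θ of Uniform(0, θ) is conjugate: posterior is Pareto(max(x_m, max xᵢ), k + n).
Sample maximum = 9.3; prior scale x_m = 10.60 → posterior scale = max = 10.60.
Posterior shape = 5.89 + 7 = 12.89.
E[θ|data] = k·x_m/(k−1) = 12.89·10.60/11.89 = 11.4915.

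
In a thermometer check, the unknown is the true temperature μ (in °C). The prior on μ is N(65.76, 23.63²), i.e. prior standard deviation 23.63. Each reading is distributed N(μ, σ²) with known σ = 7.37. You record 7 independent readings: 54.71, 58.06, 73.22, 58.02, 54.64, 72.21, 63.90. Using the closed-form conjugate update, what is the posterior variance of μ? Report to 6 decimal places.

For Normal data with known variance σ², a Normal(μ₀, σ₀²) prior on μ is conjugate. Posterior precision = 1/σ₀² + n/σ²; posterior mean is the precision-weighted average of μ₀ and x̄.
σ₀² = 23.63² = 558.3769, σ² = 7.37² = 54.3169; σ² + n·σ₀² = 54.3169 + 7·558.3769 = 3962.9552.
Posterior precision = 1/σ₀² + n/σ² = 1/558.3769 + 7/54.3169 = (σ² + n·σ₀²)/(σ₀²σ²) = 3962.9552/(558.3769·54.3169); posterior variance σₙ² = σ₀²σ²/(σ² + n·σ₀²) = 558.3769·54.3169/3962.9552 = 7.653203.

7.653203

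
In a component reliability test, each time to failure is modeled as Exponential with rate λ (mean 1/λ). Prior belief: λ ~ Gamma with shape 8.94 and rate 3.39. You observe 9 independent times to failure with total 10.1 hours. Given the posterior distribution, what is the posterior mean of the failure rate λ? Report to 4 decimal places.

1.3299

With a Gamma(shape α, rate β) prior on the exponential rate λ, the posterior after n observations with total T = Σxᵢ is Gamma(α+n, β+T).
Posterior: Gamma(8.94+9, 3.39+10.1) = Gamma(17.94, 13.49).
Posterior mean of λ = α/β = 17.94/13.49 = 1.3299.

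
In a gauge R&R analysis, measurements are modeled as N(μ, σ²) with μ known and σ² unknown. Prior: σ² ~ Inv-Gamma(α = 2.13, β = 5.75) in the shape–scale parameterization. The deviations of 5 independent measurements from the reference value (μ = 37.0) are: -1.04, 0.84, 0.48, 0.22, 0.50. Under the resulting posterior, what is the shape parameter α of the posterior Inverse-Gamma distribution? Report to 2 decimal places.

4.63

With known mean μ and an Inverse-Gamma(α, β) prior on σ², the Normal likelihood is conjugate: posterior is Inv-Gamma(α + n/2, β + Σ(xᵢ−μ)²/2).
Σ(xᵢ−μ)² = (-1.04)² + (0.84)² + (0.48)² + (0.22)² + (0.50)² = 2.3160.
Posterior: Inv-Gamma(2.13 + 5/2, 5.75 + 2.3160/2) = Inv-Gamma(4.63, 6.90800).
Posterior α = 4.63.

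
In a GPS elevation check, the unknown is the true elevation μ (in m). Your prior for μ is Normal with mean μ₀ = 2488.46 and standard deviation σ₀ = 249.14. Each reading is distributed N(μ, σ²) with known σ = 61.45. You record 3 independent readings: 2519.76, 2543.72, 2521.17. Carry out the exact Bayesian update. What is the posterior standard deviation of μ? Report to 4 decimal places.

For Normal data with known variance σ², a Normal(μ₀, σ₀²) prior on μ is conjugate. Posterior precision = 1/σ₀² + n/σ²; posterior mean is the precision-weighted average of μ₀ and x̄.
σ₀² = 249.14² = 62070.7396, σ² = 61.45² = 3776.1025; σ² + n·σ₀² = 3776.1025 + 3·62070.7396 = 189988.3213.
Posterior precision = 1/σ₀² + n/σ² = 1/62070.7396 + 3/3776.1025 = (σ² + n·σ₀²)/(σ₀²σ²) = 189988.3213/(62070.7396·3776.1025); posterior variance σₙ² = σ₀²σ²/(σ² + n·σ₀²) = 62070.7396·3776.1025/189988.3213 = 1233.683594.
Posterior SD = √σₙ² = √(62070.7396·3776.1025/189988.3213) = 35.1238.

35.1238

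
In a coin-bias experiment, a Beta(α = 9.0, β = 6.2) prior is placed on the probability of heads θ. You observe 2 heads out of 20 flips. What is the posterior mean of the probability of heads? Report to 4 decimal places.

The Beta prior is conjugate to a Binomial/Bernoulli likelihood; the update adds successes to α and failures to β.
Posterior: Beta(α+k, β+n−k) = Beta(9.0+2, 6.2+18) = Beta(11.0, 24.2).
Posterior mean = α/(α+β) = 11.0/35.2 = 0.3125.

0.3125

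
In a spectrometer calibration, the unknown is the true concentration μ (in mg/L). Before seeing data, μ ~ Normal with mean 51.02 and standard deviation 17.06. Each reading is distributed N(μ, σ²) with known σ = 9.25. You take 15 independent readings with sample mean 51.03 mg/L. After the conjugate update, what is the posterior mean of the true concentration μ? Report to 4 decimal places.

For Normal data with known variance σ², a Normal(μ₀, σ₀²) prior on μ is conjugate. Posterior precision = 1/σ₀² + n/σ²; posterior mean is the precision-weighted average of μ₀ and x̄.
n·x̄ = 15·51.03 = 765.45.
σ₀² = 17.06² = 291.0436, σ² = 9.25² = 85.5625; σ² + n·σ₀² = 85.5625 + 15·291.0436 = 4451.2165.
Posterior mean = (μ₀/σ₀² + n·x̄/σ²)/(1/σ₀² + n/σ²) = (σ²·μ₀ + σ₀²·n·x̄)/(σ² + n·σ₀²) = (85.5625·51.02 + 291.0436·765.45)/4451.2165 = 227144.72237/4451.2165 = 51.0298.

51.0298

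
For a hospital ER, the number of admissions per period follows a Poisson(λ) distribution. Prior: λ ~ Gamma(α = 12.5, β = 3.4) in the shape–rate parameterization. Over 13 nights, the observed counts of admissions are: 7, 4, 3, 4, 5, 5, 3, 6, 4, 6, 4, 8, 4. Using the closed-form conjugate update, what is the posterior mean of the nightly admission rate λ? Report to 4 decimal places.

4.6037

With a Gamma(shape α, rate β) prior, the Poisson likelihood is conjugate: the posterior is Gamma(α + ΣXᵢ, β + n).
Sum of counts S = 63 over n = 13 nights.
Posterior: Gamma(α+S, β+n) = Gamma(12.5+63, 3.4+13) = Gamma(75.5, 16.4).
Posterior mean = α/β = 75.5/16.4 = 4.6037.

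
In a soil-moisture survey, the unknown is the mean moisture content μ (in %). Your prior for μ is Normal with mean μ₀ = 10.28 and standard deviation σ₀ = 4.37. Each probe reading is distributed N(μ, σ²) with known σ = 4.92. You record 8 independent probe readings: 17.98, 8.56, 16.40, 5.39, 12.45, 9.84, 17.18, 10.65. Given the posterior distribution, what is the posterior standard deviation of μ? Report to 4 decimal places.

For Normal data with known variance σ², a Normal(μ₀, σ₀²) prior on μ is conjugate. Posterior precision = 1/σ₀² + n/σ²; posterior mean is the precision-weighted average of μ₀ and x̄.
σ₀² = 4.37² = 19.0969, σ² = 4.92² = 24.2064; σ² + n·σ₀² = 24.2064 + 8·19.0969 = 176.9816.
Posterior precision = 1/σ₀² + n/σ² = 1/19.0969 + 8/24.2064 = (σ² + n·σ₀²)/(σ₀²σ²) = 176.9816/(19.0969·24.2064); posterior variance σₙ² = σ₀²σ²/(σ² + n·σ₀²) = 19.0969·24.2064/176.9816 = 2.611951.
Posterior SD = √σₙ² = √(19.0969·24.2064/176.9816) = 1.6162.

1.6162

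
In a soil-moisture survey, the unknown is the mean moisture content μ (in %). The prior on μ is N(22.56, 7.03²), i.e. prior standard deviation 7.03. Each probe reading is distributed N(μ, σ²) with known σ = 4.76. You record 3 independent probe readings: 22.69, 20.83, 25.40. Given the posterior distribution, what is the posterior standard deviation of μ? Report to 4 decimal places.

For Normal data with known variance σ², a Normal(μ₀, σ₀²) prior on μ is conjugate. Posterior precision = 1/σ₀² + n/σ²; posterior mean is the precision-weighted average of μ₀ and x̄.
σ₀² = 7.03² = 49.4209, σ² = 4.76² = 22.6576; σ² + n·σ₀² = 22.6576 + 3·49.4209 = 170.9203.
Posterior precision = 1/σ₀² + n/σ² = 1/49.4209 + 3/22.6576 = (σ² + n·σ₀²)/(σ₀²σ²) = 170.9203/(49.4209·22.6576); posterior variance σₙ² = σ₀²σ²/(σ² + n·σ₀²) = 49.4209·22.6576/170.9203 = 6.551352.
Posterior SD = √σₙ² = √(49.4209·22.6576/170.9203) = 2.5596.

2.5596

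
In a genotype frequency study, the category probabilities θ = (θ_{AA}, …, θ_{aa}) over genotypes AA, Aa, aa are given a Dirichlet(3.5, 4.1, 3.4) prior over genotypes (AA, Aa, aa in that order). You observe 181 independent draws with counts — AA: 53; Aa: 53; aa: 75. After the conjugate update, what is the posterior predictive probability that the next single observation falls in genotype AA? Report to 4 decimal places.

0.2943

The Dirichlet prior is conjugate to the Multinomial likelihood: each posterior αⱼ = prior αⱼ + observed count nⱼ.
Posterior concentration: (56.5, 57.1, 78.4), total = 192.0.
P(next = AA | data) = α_{AA}/Σα = 0.2943.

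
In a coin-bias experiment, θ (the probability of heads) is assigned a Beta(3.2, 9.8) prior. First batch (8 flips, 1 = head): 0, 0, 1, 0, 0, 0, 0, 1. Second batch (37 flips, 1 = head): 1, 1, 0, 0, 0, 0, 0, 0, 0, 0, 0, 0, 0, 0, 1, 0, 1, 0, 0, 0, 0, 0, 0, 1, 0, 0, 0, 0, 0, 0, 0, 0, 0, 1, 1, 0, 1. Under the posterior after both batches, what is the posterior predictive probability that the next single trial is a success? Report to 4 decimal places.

0.2276

The Beta prior is conjugate to a Binomial/Bernoulli likelihood; the update adds successes to α and failures to β.
After batch 1: Beta(3.2+2, 9.8+6) = Beta(5.2, 15.8).
After batch 2: Beta(5.2+8, 15.8+29) = Beta(13.2, 44.8).
For a single future Bernoulli trial, P(success | data) = α/(α+β) = 0.2276.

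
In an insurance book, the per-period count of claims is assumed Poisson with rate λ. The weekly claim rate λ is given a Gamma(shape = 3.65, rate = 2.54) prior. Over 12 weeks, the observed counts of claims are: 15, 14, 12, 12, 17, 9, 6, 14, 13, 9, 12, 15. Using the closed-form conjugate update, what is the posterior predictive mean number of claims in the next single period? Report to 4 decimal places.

10.4298

With a Gamma(shape α, rate β) prior, the Poisson likelihood is conjugate: the posterior is Gamma(α + ΣXᵢ, β + n).
Sum of counts S = 148 over n = 12 weeks.
Posterior: Gamma(α+S, β+n) = Gamma(3.65+148, 2.54+12) = Gamma(151.65, 14.54).
The predictive distribution for one future period is NegBinom with mean α/β = 10.4298.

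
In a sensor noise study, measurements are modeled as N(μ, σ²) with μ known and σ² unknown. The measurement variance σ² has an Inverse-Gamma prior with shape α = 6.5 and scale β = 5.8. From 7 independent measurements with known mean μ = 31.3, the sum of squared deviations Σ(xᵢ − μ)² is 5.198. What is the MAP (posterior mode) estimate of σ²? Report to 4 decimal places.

0.7635

With known mean μ and an Inverse-Gamma(α, β) prior on σ², the Normal likelihood is conjugate: posterior is Inv-Gamma(α + n/2, β + Σ(xᵢ−μ)²/2).
Posterior: Inv-Gamma(6.5 + 7/2, 5.8 + 5.198/2) = Inv-Gamma(10.00, 8.3990).
Mode = β/(α+1) = 8.3990/11.00 = 0.7635.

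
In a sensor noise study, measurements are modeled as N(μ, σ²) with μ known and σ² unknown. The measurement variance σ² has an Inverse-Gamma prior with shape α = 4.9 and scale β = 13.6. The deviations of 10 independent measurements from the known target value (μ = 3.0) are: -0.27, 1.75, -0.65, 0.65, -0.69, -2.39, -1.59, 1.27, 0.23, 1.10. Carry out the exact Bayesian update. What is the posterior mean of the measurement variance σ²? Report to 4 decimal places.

2.4029

With known mean μ and an Inverse-Gamma(α, β) prior on σ², the Normal likelihood is conjugate: posterior is Inv-Gamma(α + n/2, β + Σ(xᵢ−μ)²/2).
Σ(xᵢ−μ)² = (-0.27)² + (1.75)² + (-0.65)² + (0.65)² + (-0.69)² + (-2.39)² + (-1.59)² + (1.27)² + (0.23)² + (1.10)² = 15.5725.
Posterior: Inv-Gamma(4.9 + 10/2, 13.6 + 15.5725/2) = Inv-Gamma(9.90, 21.38625).
E[σ²|data] = β/(α−1) = 21.38625/8.90 = 2.4029.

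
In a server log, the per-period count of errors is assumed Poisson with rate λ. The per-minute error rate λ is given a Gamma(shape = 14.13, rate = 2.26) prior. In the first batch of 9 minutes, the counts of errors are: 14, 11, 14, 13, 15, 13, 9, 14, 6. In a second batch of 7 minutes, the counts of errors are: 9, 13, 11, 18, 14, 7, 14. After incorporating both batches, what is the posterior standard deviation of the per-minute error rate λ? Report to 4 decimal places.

With a Gamma(shape α, rate β) prior, the Poisson likelihood is conjugate: the posterior is Gamma(α + ΣXᵢ, β + n).
Batch 1: sum of counts S = 109 over n = 9 minutes.
After batch 1: Gamma(α+S, β+n) = Gamma(14.13+109, 2.26+9) = Gamma(123.13, 11.26).
Batch 2: sum of counts S = 86 over n = 7 minutes.
After batch 2: Gamma(α+S, β+n) = Gamma(123.13+86, 11.26+7) = Gamma(209.13, 18.26).
SD = √α/β = √209.13/18.26 = 0.7920.

0.7920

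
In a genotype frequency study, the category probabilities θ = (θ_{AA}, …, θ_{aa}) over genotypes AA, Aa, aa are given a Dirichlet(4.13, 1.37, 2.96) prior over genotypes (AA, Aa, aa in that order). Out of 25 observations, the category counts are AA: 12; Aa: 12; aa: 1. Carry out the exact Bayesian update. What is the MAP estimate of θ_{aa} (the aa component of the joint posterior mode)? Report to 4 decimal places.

The Dirichlet prior is conjugate to the Multinomial likelihood: each posterior αⱼ = prior αⱼ + observed count nⱼ.
Posterior concentration: (16.13, 13.37, 3.96), total = 33.46.
Joint mode component: (α_{aa}−1)/(Σα−K) = 2.96/30.46 = 0.0972.

0.0972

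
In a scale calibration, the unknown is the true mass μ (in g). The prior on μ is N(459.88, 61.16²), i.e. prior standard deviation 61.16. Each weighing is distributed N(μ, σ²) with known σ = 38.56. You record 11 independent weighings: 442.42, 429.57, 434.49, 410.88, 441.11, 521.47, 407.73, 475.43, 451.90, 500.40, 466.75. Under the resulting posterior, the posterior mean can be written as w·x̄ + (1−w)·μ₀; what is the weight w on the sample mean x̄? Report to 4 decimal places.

For Normal data with known variance σ², a Normal(μ₀, σ₀²) prior on μ is conjugate. Posterior precision = 1/σ₀² + n/σ²; posterior mean is the precision-weighted average of μ₀ and x̄.
σ₀² = 61.16² = 3740.5456, σ² = 38.56² = 1486.8736. Prior precision 1/σ₀² = 1/3740.5456; data precision n/σ² = 11/1486.8736.
w = (n/σ²)/(1/σ₀² + n/σ²) = n·σ₀²/(σ² + n·σ₀²) = 11·3740.5456/(1486.8736 + 11·3740.5456) = 41146.0016/42632.8752 = 0.9651.

0.9651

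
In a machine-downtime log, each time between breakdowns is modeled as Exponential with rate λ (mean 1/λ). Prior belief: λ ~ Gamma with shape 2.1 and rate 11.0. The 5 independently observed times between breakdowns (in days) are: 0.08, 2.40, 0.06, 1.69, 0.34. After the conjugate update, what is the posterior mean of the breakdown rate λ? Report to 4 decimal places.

0.4560

With a Gamma(shape α, rate β) prior on the exponential rate λ, the posterior after n observations with total T = Σxᵢ is Gamma(α+n, β+T).
Sum of observations T = 4.57 days; n = 5.
Posterior: Gamma(2.1+5, 11.0+4.57) = Gamma(7.1, 15.57).
Posterior mean of λ = α/β = 7.1/15.57 = 0.4560.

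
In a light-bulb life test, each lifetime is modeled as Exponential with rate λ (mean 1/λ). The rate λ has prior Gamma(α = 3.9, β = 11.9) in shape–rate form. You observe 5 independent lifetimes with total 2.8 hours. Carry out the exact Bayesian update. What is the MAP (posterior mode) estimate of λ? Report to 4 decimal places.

0.5374

With a Gamma(shape α, rate β) prior on the exponential rate λ, the posterior after n observations with total T = Σxᵢ is Gamma(α+n, β+T).
Posterior: Gamma(3.9+5, 11.9+2.8) = Gamma(8.9, 14.7).
Mode = (α−1)/β = 0.5374.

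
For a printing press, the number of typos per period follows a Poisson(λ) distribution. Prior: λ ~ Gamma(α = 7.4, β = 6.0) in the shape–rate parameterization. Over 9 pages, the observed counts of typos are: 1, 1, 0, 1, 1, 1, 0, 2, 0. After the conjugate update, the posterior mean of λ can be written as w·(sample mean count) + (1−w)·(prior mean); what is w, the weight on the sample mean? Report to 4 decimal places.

0.6000

With a Gamma(shape α, rate β) prior, the Poisson likelihood is conjugate: the posterior is Gamma(α + ΣXᵢ, β + n).
Posterior mean = (α₀+S)/(β₀+n) = [n/(β₀+n)]·(S/n) + [β₀/(β₀+n)]·(α₀/β₀), so only n and β₀ enter the weight.
Weight on data w = n/(β₀+n) = 9/(6.0+9) = 9/15.0 = 0.6000.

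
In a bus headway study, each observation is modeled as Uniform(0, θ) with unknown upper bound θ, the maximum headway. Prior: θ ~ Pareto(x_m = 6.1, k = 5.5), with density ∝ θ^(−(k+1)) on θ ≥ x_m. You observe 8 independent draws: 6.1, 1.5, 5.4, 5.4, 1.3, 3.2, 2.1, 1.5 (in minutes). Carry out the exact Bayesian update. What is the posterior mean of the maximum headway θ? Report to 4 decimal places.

A Pareto(scale x_m, shape k) prior on the upper bound θ of Uniform(0, θ) is conjugate: posterior is Pareto(max(x_m, max xᵢ), k + n).
Sample maximum = 6.1; prior scale x_m = 6.1 → posterior scale = max = 6.1.
Posterior shape = 5.5 + 8 = 13.5.
E[θ|data] = k·x_m/(k−1) = 13.5·6.1/12.5 = 6.5880.

6.5880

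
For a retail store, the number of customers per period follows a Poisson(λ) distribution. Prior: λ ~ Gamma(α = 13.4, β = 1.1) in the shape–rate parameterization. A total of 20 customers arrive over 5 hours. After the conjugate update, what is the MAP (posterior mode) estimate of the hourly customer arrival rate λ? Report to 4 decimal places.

5.3115

With a Gamma(shape α, rate β) prior, the Poisson likelihood is conjugate: the posterior is Gamma(α + ΣXᵢ, β + n).
Posterior: Gamma(α+S, β+n) = Gamma(13.4+20, 1.1+5) = Gamma(33.4, 6.1).
Mode of Gamma(α,β) for α≥1 is (α−1)/β = 32.4/6.1 = 5.3115.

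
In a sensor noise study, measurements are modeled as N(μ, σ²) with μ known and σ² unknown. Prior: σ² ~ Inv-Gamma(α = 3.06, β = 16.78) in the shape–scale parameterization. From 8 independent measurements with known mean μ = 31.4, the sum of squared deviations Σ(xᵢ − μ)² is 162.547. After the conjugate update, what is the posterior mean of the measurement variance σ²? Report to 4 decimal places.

With known mean μ and an Inverse-Gamma(α, β) prior on σ², the Normal likelihood is conjugate: posterior is Inv-Gamma(α + n/2, β + Σ(xᵢ−μ)²/2).
Posterior: Inv-Gamma(3.06 + 8/2, 16.78 + 162.547/2) = Inv-Gamma(7.06, 98.0535).
E[σ²|data] = β/(α−1) = 98.0535/6.06 = 16.1804.

16.1804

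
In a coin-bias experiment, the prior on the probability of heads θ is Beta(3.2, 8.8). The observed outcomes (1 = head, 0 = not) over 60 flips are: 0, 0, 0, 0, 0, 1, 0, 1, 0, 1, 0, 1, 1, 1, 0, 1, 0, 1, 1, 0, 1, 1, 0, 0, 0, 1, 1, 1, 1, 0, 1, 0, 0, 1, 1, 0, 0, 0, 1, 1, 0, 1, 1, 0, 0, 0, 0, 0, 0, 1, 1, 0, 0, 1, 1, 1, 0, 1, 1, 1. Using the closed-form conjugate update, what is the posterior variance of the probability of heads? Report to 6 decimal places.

The Beta prior is conjugate to a Binomial/Bernoulli likelihood; the update adds successes to α and failures to β.
Posterior: Beta(α+k, β+n−k) = Beta(3.2+30, 8.8+30) = Beta(33.2, 38.8).
Var = αβ/((α+β)²(α+β+1)) = 33.2·38.8/(72.0²·73.0) = 0.003404.

0.003404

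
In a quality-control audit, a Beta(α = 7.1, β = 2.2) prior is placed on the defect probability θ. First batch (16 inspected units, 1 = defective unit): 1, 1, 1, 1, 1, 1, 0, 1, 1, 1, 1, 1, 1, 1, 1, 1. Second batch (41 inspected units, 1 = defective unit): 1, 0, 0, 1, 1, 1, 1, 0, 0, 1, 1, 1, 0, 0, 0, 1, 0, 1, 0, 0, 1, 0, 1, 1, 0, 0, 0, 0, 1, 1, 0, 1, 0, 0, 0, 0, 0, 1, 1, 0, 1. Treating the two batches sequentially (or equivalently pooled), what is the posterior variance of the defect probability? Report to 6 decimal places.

0.003501

The Beta prior is conjugate to a Binomial/Bernoulli likelihood; the update adds successes to α and failures to β.
After batch 1: Beta(7.1+15, 2.2+1) = Beta(22.1, 3.2).
After batch 2: Beta(22.1+19, 3.2+22) = Beta(41.1, 25.2).
Var = αβ/((α+β)²(α+β+1)) = 41.1·25.2/(66.3²·67.3) = 0.003501.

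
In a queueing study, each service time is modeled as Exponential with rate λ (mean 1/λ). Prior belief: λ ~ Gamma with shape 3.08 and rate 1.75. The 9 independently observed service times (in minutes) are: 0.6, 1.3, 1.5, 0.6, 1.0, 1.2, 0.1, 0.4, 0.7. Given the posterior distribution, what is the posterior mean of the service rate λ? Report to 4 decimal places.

With a Gamma(shape α, rate β) prior on the exponential rate λ, the posterior after n observations with total T = Σxᵢ is Gamma(α+n, β+T).
Sum of observations T = 7.4 minutes; n = 9.
Posterior: Gamma(3.08+9, 1.75+7.4) = Gamma(12.08, 9.15).
Posterior mean of λ = α/β = 12.08/9.15 = 1.3202.

1.3202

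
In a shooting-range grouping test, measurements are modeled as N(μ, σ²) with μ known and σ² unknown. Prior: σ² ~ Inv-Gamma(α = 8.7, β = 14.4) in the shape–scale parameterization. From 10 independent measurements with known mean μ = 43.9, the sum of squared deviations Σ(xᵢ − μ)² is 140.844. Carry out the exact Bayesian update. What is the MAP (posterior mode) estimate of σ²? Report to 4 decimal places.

5.7702

With known mean μ and an Inverse-Gamma(α, β) prior on σ², the Normal likelihood is conjugate: posterior is Inv-Gamma(α + n/2, β + Σ(xᵢ−μ)²/2).
Posterior: Inv-Gamma(8.7 + 10/2, 14.4 + 140.844/2) = Inv-Gamma(13.70, 84.8220).
Mode = β/(α+1) = 84.8220/14.70 = 5.7702.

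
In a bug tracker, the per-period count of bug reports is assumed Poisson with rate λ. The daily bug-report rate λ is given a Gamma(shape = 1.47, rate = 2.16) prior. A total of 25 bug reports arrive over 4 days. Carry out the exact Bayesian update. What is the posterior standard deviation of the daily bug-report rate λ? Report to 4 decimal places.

0.8352

With a Gamma(shape α, rate β) prior, the Poisson likelihood is conjugate: the posterior is Gamma(α + ΣXᵢ, β + n).
Posterior: Gamma(α+S, β+n) = Gamma(1.47+25, 2.16+4) = Gamma(26.47, 6.16).
SD = √α/β = √26.47/6.16 = 0.8352.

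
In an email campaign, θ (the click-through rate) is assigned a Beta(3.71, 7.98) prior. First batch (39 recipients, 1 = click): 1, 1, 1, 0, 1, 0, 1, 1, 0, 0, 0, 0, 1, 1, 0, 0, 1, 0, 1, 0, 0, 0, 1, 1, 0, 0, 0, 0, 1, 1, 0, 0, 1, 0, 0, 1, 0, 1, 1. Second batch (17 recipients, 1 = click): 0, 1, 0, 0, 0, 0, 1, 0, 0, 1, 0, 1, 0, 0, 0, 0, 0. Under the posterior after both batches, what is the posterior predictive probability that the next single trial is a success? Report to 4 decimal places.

The Beta prior is conjugate to a Binomial/Bernoulli likelihood; the update adds successes to α and failures to β.
After batch 1: Beta(3.71+18, 7.98+21) = Beta(21.71, 28.98).
After batch 2: Beta(21.71+4, 28.98+13) = Beta(25.71, 41.98).
For a single future Bernoulli trial, P(success | data) = α/(α+β) = 0.3798.

0.3798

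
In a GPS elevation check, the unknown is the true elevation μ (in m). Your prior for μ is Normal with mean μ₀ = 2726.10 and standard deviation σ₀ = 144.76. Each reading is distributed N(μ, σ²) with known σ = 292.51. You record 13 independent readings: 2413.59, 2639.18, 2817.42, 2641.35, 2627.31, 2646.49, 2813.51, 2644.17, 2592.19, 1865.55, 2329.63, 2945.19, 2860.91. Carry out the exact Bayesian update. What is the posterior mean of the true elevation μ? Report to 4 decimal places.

2632.2754

For Normal data with known variance σ², a Normal(μ₀, σ₀²) prior on μ is conjugate. Posterior precision = 1/σ₀² + n/σ²; posterior mean is the precision-weighted average of μ₀ and x̄.
Σxᵢ = 2413.59 + 2639.18 + 2817.42 + 2641.35 + 2627.31 + 2646.49 + 2813.51 + 2644.17 + 2592.19 + 1865.55 + 2329.63 + 2945.19 + 2860.91 = 33836.49, so n·x̄ = 33836.49.
σ₀² = 144.76² = 20955.4576, σ² = 292.51² = 85562.1001; σ² + n·σ₀² = 85562.1001 + 13·20955.4576 = 357983.0489.
Posterior mean = (μ₀/σ₀² + n·x̄/σ²)/(1/σ₀² + n/σ²) = (σ²·μ₀ + σ₀²·n·x̄)/(σ² + n·σ₀²) = (85562.1001·2726.10 + 20955.4576·33836.49)/357983.0489 = 942309972.610434/357983.0489 = 2632.2754.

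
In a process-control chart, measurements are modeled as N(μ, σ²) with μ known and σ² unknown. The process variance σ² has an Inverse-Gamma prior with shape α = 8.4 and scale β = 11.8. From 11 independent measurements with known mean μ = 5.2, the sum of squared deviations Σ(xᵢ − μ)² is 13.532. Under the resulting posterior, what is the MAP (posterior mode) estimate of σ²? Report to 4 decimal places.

With known mean μ and an Inverse-Gamma(α, β) prior on σ², the Normal likelihood is conjugate: posterior is Inv-Gamma(α + n/2, β + Σ(xᵢ−μ)²/2).
Posterior: Inv-Gamma(8.4 + 11/2, 11.8 + 13.532/2) = Inv-Gamma(13.90, 18.5660).
Mode = β/(α+1) = 18.5660/14.90 = 1.2460.

1.2460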